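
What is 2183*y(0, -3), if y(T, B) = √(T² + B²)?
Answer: 6549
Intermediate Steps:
y(T, B) = √(B² + T²)
2183*y(0, -3) = 2183*√((-3)² + 0²) = 2183*√(9 + 0) = 2183*√9 = 2183*3 = 6549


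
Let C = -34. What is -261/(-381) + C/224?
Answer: 7585/14224 ≈ 0.53325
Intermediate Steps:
-261/(-381) + C/224 = -261/(-381) - 34/224 = -261*(-1/381) - 34*1/224 = 87/127 - 17/112 = 7585/14224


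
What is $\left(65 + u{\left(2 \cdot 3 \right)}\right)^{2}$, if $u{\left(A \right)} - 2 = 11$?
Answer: $6084$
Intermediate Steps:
$u{\left(A \right)} = 13$ ($u{\left(A \right)} = 2 + 11 = 13$)
$\left(65 + u{\left(2 \cdot 3 \right)}\right)^{2} = \left(65 + 13\right)^{2} = 78^{2} = 6084$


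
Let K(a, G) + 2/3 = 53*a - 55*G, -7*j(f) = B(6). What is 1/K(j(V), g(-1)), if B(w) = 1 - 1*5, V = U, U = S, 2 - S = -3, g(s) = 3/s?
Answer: 21/4087 ≈ 0.0051382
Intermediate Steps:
S = 5 (S = 2 - 1*(-3) = 2 + 3 = 5)
U = 5
V = 5
B(w) = -4 (B(w) = 1 - 5 = -4)
j(f) = 4/7 (j(f) = -⅐*(-4) = 4/7)
K(a, G) = -⅔ - 55*G + 53*a (K(a, G) = -⅔ + (53*a - 55*G) = -⅔ + (-55*G + 53*a) = -⅔ - 55*G + 53*a)
1/K(j(V), g(-1)) = 1/(-⅔ - 165/(-1) + 53*(4/7)) = 1/(-⅔ - 165*(-1) + 212/7) = 1/(-⅔ - 55*(-3) + 212/7) = 1/(-⅔ + 165 + 212/7) = 1/(4087/21) = 21/4087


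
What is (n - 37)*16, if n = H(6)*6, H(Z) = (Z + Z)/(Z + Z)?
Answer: -496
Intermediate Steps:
H(Z) = 1 (H(Z) = (2*Z)/((2*Z)) = (2*Z)*(1/(2*Z)) = 1)
n = 6 (n = 1*6 = 6)
(n - 37)*16 = (6 - 37)*16 = -31*16 = -496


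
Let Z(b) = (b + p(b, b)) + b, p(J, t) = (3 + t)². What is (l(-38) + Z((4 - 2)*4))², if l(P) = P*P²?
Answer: 2995920225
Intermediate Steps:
Z(b) = (3 + b)² + 2*b (Z(b) = (b + (3 + b)²) + b = (3 + b)² + 2*b)
l(P) = P³
(l(-38) + Z((4 - 2)*4))² = ((-38)³ + ((3 + (4 - 2)*4)² + 2*((4 - 2)*4)))² = (-54872 + ((3 + 2*4)² + 2*(2*4)))² = (-54872 + ((3 + 8)² + 2*8))² = (-54872 + (11² + 16))² = (-54872 + (121 + 16))² = (-54872 + 137)² = (-54735)² = 2995920225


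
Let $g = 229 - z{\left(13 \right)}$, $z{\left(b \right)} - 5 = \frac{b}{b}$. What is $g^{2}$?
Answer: $49729$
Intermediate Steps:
$z{\left(b \right)} = 6$ ($z{\left(b \right)} = 5 + \frac{b}{b} = 5 + 1 = 6$)
$g = 223$ ($g = 229 - 6 = 223$)
$g^{2} = 223^{2} = 49729$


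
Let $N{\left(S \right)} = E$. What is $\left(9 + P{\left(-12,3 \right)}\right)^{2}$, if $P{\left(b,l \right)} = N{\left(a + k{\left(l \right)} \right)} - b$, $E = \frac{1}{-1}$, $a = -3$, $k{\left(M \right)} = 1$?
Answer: $400$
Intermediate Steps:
$E = -1$
$N{\left(S \right)} = -1$
$P{\left(b,l \right)} = -1 - b$
$\left(9 + P{\left(-12,3 \right)}\right)^{2} = \left(9 - -11\right)^{2} = \left(9 + \left(-1 + 12\right)\right)^{2} = \left(9 + 11\right)^{2} = 20^{2} = 400$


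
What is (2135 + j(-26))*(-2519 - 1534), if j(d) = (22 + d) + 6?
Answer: -8661261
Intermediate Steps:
j(d) = 28 + d
(2135 + j(-26))*(-2519 - 1534) = (2135 + (28 - 26))*(-2519 - 1534) = (2135 + 2)*(-4053) = 2137*(-4053) = -8661261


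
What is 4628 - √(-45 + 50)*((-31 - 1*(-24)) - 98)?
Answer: 4628 + 105*√5 ≈ 4862.8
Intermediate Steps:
4628 - √(-45 + 50)*((-31 - 1*(-24)) - 98) = 4628 - √5*((-31 + 24) - 98) = 4628 - √5*(-7 - 98) = 4628 - √5*(-105) = 4628 - (-105)*√5 = 4628 + 105*√5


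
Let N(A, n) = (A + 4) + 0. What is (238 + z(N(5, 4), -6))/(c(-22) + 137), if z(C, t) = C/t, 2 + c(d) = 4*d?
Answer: 473/94 ≈ 5.0319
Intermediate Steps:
N(A, n) = 4 + A (N(A, n) = (4 + A) + 0 = 4 + A)
c(d) = -2 + 4*d
(238 + z(N(5, 4), -6))/(c(-22) + 137) = (238 + (4 + 5)/(-6))/((-2 + 4*(-22)) + 137) = (238 + 9*(-1/6))/((-2 - 88) + 137) = (238 - 3/2)/(-90 + 137) = (473/2)/47 = (473/2)*(1/47) = 473/94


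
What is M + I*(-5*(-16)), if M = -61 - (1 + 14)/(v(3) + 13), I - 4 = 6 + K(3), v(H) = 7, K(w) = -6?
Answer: 1033/4 ≈ 258.25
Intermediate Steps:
I = 4 (I = 4 + (6 - 6) = 4 + 0 = 4)
M = -247/4 (M = -61 - (1 + 14)/(7 + 13) = -61 - 15/20 = -61 - 1*¾ = -61 - ¾ = -247/4 ≈ -61.750)
M + I*(-5*(-16)) = -247/4 + 4*(-5*(-16)) = -247/4 + 4*(-1*(-80)) = -247/4 + 4*80 = -247/4 + 320 = 1033/4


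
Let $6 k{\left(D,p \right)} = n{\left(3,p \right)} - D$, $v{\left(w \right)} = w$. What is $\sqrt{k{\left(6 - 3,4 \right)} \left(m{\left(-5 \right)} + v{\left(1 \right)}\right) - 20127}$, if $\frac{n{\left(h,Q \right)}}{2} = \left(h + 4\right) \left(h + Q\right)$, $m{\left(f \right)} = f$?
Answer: $\frac{i \sqrt{181713}}{3} \approx 142.09 i$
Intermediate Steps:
$n{\left(h,Q \right)} = 2 \left(4 + h\right) \left(Q + h\right)$ ($n{\left(h,Q \right)} = 2 \left(h + 4\right) \left(h + Q\right) = 2 \left(4 + h\right) \left(Q + h\right)$)
$k{\left(D,p \right)} = 7 - \frac{D}{6} + \frac{7 p}{3}$ ($k{\left(D,p \right)} = \frac{\left(2 \cdot 3^{2} + 8 p + 8 \cdot 3 + 2 p 3\right) - D}{6} = \frac{\left(2 \cdot 9 + 8 p + 24 + 6 p\right) - D}{6} = \frac{\left(18 + 8 p + 24 + 6 p\right) - D}{6} = \frac{\left(42 + 14 p\right) - D}{6} = \frac{42 - D + 14 p}{6} = 7 - \frac{D}{6} + \frac{7 p}{3}$)
$\sqrt{k{\left(6 - 3,4 \right)} \left(m{\left(-5 \right)} + v{\left(1 \right)}\right) - 20127} = \sqrt{\left(7 - \frac{6 - 3}{6} + \frac{7}{3} \cdot 4\right) \left(-5 + 1\right) - 20127} = \sqrt{\left(7 - \frac{1}{2} + \frac{28}{3}\right) \left(-4\right) - 20127} = \sqrt{\frac{95}{6} \left(-4\right) - 20127} = \sqrt{- \frac{190}{3} - 20127} = \sqrt{- \frac{60571}{3}} = \frac{i \sqrt{181713}}{3}$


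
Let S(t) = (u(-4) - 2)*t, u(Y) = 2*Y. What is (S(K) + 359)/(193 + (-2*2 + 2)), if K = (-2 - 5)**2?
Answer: -131/191 ≈ -0.68586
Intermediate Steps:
K = 49 (K = (-7)**2 = 49)
S(t) = -10*t (S(t) = (2*(-4) - 2)*t = (-8 - 2)*t = -10*t)
(S(K) + 359)/(193 + (-2*2 + 2)) = (-10*49 + 359)/(193 + (-2*2 + 2)) = (-490 + 359)/(193 + (-4 + 2)) = -131/(193 - 2) = -131/191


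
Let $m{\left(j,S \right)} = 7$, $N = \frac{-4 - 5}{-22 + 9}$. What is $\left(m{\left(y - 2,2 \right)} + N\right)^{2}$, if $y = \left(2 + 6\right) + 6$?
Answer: $\frac{10000}{169} \approx 59.172$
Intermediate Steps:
$N = \frac{9}{13}$ ($N = - \frac{9}{-13} = \left(-9\right) \left(- \frac{1}{13}\right) = \frac{9}{13} \approx 0.69231$)
$y = 14$ ($y = 8 + 6 = 14$)
$\left(m{\left(y - 2,2 \right)} + N\right)^{2} = \left(7 + \frac{9}{13}\right)^{2} = \left(\frac{100}{13}\right)^{2} = \frac{10000}{169}$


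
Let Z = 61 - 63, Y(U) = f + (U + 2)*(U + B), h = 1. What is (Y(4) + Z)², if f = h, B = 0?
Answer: 529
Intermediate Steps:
f = 1
Y(U) = 1 + U*(2 + U) (Y(U) = 1 + (U + 2)*(U + 0) = 1 + (2 + U)*U = 1 + U*(2 + U))
Z = -2
(Y(4) + Z)² = ((1 + 4² + 2*4) - 2)² = ((1 + 16 + 8) - 2)² = (25 - 2)² = 23² = 529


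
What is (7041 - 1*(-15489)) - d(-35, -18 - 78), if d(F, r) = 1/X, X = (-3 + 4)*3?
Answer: 67589/3 ≈ 22530.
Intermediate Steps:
X = 3 (X = 1*3 = 3)
d(F, r) = ⅓ (d(F, r) = 1/3 = ⅓)
(7041 - 1*(-15489)) - d(-35, -18 - 78) = (7041 - 1*(-15489)) - 1*⅓ = (7041 + 15489) - ⅓ = 22530 - ⅓ = 67589/3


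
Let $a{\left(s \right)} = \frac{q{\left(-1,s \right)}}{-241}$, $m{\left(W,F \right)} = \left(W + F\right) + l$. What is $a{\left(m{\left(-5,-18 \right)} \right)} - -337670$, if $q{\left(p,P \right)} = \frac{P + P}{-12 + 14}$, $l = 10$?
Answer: $\frac{81378483}{241} \approx 3.3767 \cdot 10^{5}$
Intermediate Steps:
$q{\left(p,P \right)} = P$ ($q{\left(p,P \right)} = \frac{2 P}{2} = 2 P \frac{1}{2} = P$)
$m{\left(W,F \right)} = 10 + F + W$ ($m{\left(W,F \right)} = \left(W + F\right) + 10 = \left(F + W\right) + 10 = 10 + F + W$)
$a{\left(s \right)} = - \frac{s}{241}$ ($a{\left(s \right)} = \frac{s}{-241} = s \left(- \frac{1}{241}\right) = - \frac{s}{241}$)
$a{\left(m{\left(-5,-18 \right)} \right)} - -337670 = - \frac{10 - 18 - 5}{241} - -337670 = \left(- \frac{1}{241}\right) \left(-13\right) + 337670 = \frac{13}{241} + 337670 = \frac{81378483}{241}$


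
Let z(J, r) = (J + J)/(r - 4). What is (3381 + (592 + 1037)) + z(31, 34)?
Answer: 75181/15 ≈ 5012.1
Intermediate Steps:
z(J, r) = 2*J/(-4 + r) (z(J, r) = (2*J)/(-4 + r) = 2*J/(-4 + r))
(3381 + (592 + 1037)) + z(31, 34) = (3381 + (592 + 1037)) + 2*31/(-4 + 34) = (3381 + 1629) + 2*31/30 = 5010 + 2*31*(1/30) = 5010 + 31/15 = 75181/15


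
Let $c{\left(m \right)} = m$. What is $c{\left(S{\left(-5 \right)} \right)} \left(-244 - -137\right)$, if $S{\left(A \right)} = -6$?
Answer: $642$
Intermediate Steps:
$c{\left(S{\left(-5 \right)} \right)} \left(-244 - -137\right) = - 6 \left(-244 - -137\right) = - 6 \left(-244 + 137\right) = \left(-6\right) \left(-107\right) = 642$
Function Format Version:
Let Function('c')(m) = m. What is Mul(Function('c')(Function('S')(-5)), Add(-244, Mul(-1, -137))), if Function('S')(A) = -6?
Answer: 642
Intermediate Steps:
Mul(Function('c')(Function('S')(-5)), Add(-244, Mul(-1, -137))) = Mul(-6, Add(-244, Mul(-1, -137))) = Mul(-6, Add(-244, 137)) = Mul(-6, -107) = 642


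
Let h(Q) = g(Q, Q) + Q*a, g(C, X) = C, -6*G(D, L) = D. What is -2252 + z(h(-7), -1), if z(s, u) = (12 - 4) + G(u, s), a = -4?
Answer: -13463/6 ≈ -2243.8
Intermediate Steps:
G(D, L) = -D/6
h(Q) = -3*Q (h(Q) = Q + Q*(-4) = Q - 4*Q = -3*Q)
z(s, u) = 8 - u/6 (z(s, u) = (12 - 4) - u/6 = 8 - u/6)
-2252 + z(h(-7), -1) = -2252 + (8 - 1/6*(-1)) = -2252 + (8 + 1/6) = -2252 + 49/6 = -13463/6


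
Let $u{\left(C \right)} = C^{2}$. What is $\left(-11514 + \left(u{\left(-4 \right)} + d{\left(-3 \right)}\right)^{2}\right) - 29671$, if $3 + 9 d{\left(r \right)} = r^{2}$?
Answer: $- \frac{368165}{9} \approx -40907.0$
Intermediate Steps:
$d{\left(r \right)} = - \frac{1}{3} + \frac{r^{2}}{9}$
$\left(-11514 + \left(u{\left(-4 \right)} + d{\left(-3 \right)}\right)^{2}\right) - 29671 = \left(-11514 + \left(\left(-4\right)^{2} - \left(\frac{1}{3} - \frac{\left(-3\right)^{2}}{9}\right)\right)^{2}\right) - 29671 = \left(-11514 + \left(16 + \left(- \frac{1}{3} + \frac{1}{9} \cdot 9\right)\right)^{2}\right) - 29671 = \left(-11514 + \left(16 + \left(- \frac{1}{3} + 1\right)\right)^{2}\right) - 29671 = \left(-11514 + \left(16 + \frac{2}{3}\right)^{2}\right) - 29671 = \left(-11514 + \left(\frac{50}{3}\right)^{2}\right) - 29671 = \left(-11514 + \frac{2500}{9}\right) - 29671 = - \frac{101126}{9} - 29671 = - \frac{368165}{9}$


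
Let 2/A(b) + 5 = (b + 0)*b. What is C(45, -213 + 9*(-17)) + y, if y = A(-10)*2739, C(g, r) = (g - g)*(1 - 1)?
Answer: 5478/95 ≈ 57.663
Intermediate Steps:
A(b) = 2/(-5 + b²) (A(b) = 2/(-5 + (b + 0)*b) = 2/(-5 + b*b) = 2/(-5 + b²))
C(g, r) = 0 (C(g, r) = 0*0 = 0)
y = 5478/95 (y = (2/(-5 + (-10)²))*2739 = (2/(-5 + 100))*2739 = (2/95)*2739 = 5478/95 ≈ 57.663)
C(45, -213 + 9*(-17)) + y = 0 + 5478/95 = 5478/95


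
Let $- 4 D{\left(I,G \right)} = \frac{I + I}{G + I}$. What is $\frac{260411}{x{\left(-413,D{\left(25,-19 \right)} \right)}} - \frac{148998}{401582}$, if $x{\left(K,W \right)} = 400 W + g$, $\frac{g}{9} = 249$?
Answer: $\frac{156549946026}{847940393} \approx 184.62$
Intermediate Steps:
$g = 2241$ ($g = 9 \cdot 249 = 2241$)
$D{\left(I,G \right)} = - \frac{I}{2 \left(G + I\right)}$ ($D{\left(I,G \right)} = - \frac{\left(I + I\right) \frac{1}{G + I}}{4} = - \frac{2 I \frac{1}{G + I}}{4} = - \frac{I}{2 \left(G + I\right)}$)
$x{\left(K,W \right)} = 2241 + 400 W$ ($x{\left(K,W \right)} = 400 W + 2241 = 2241 + 400 W$)
$\frac{260411}{x{\left(-413,D{\left(25,-19 \right)} \right)}} - \frac{148998}{401582} = \frac{260411}{2241 + 400 \left(\left(-1\right) 25 \frac{1}{2 \left(-19\right) + 2 \cdot 25}\right)} - \frac{148998}{401582} = \frac{260411}{2241 + 400 \left(\left(-1\right) 25 \frac{1}{-38 + 50}\right)} - \frac{74499}{200791} = \frac{260411}{2241 + 400 \left(\left(-1\right) 25 \cdot \frac{1}{12}\right)} - \frac{74499}{200791} = \frac{260411}{2241 + 400 \left(- \frac{25}{12}\right)} - \frac{74499}{200791} = \frac{260411}{2241 - \frac{2500}{3}} - \frac{74499}{200791} = \frac{260411}{\frac{4223}{3}} - \frac{74499}{200791} = 260411 \cdot \frac{3}{4223} - \frac{74499}{200791} = \frac{781233}{4223} - \frac{74499}{200791} = \frac{156549946026}{847940393}$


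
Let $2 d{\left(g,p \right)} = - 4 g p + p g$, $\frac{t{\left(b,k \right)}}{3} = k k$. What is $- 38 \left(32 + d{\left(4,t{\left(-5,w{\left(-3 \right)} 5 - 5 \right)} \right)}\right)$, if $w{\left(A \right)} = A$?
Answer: $272384$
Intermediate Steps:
$t{\left(b,k \right)} = 3 k^{2}$ ($t{\left(b,k \right)} = 3 k k = 3 k^{2}$)
$d{\left(g,p \right)} = - \frac{3 g p}{2}$ ($d{\left(g,p \right)} = \frac{- 4 g p + p g}{2} = \frac{- 4 g p + g p}{2} = \frac{\left(-3\right) g p}{2} = - \frac{3 g p}{2}$)
$- 38 \left(32 + d{\left(4,t{\left(-5,w{\left(-3 \right)} 5 - 5 \right)} \right)}\right) = - 38 \left(32 - 6 \cdot 3 \left(\left(-3\right) 5 - 5\right)^{2}\right) = - 38 \left(32 - 6 \cdot 3 \left(-15 - 5\right)^{2}\right) = - 38 \left(32 - 6 \cdot 3 \left(-20\right)^{2}\right) = - 38 \left(32 - 6 \cdot 3 \cdot 400\right) = - 38 \left(32 - 6 \cdot 1200\right) = - 38 \left(32 - 7200\right) = \left(-38\right) \left(-7168\right) = 272384$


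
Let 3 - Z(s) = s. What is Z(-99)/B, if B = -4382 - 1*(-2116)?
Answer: -51/1133 ≈ -0.045013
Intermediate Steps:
Z(s) = 3 - s
B = -2266 (B = -4382 + 2116 = -2266)
Z(-99)/B = (3 - 1*(-99))/(-2266) = (3 + 99)*(-1/2266) = 102*(-1/2266) = -51/1133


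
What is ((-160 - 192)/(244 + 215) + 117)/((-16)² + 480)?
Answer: 53351/337824 ≈ 0.15793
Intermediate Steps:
((-160 - 192)/(244 + 215) + 117)/((-16)² + 480) = (-352/459 + 117)/(256 + 480) = (-352*1/459 + 117)/736 = (-352/459 + 117)*(1/736) = (53351/459)*(1/736) = 53351/337824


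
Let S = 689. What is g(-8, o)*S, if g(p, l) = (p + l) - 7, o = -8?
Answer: -15847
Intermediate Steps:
g(p, l) = -7 + l + p (g(p, l) = (l + p) - 7 = -7 + l + p)
g(-8, o)*S = (-7 - 8 - 8)*689 = -23*689 = -15847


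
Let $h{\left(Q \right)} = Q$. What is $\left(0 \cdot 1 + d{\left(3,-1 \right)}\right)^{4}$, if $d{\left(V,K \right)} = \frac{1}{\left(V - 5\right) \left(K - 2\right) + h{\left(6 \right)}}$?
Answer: $\frac{1}{20736} \approx 4.8225 \cdot 10^{-5}$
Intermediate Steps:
$d{\left(V,K \right)} = \frac{1}{6 + \left(-5 + V\right) \left(-2 + K\right)}$ ($d{\left(V,K \right)} = \frac{1}{\left(V - 5\right) \left(K - 2\right) + 6} = \frac{1}{\left(-5 + V\right) \left(-2 + K\right) + 6} = \frac{1}{6 + \left(-5 + V\right) \left(-2 + K\right)}$)
$\left(0 \cdot 1 + d{\left(3,-1 \right)}\right)^{4} = \left(0 \cdot 1 + \frac{1}{16 - -5 - 6 - 3}\right)^{4} = \left(0 + \frac{1}{16 + 5 - 6 - 3}\right)^{4} = \left(0 + \frac{1}{12}\right)^{4} = \left(\frac{1}{12}\right)^{4} = \frac{1}{20736}$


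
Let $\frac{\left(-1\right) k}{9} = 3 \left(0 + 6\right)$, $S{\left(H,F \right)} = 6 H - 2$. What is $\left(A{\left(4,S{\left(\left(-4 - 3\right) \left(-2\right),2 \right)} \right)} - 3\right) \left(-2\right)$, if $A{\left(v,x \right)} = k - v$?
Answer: $338$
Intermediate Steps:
$S{\left(H,F \right)} = -2 + 6 H$
$k = -162$ ($k = - 9 \cdot 3 \left(0 + 6\right) = - 9 \cdot 3 \cdot 6 = \left(-9\right) 18 = -162$)
$A{\left(v,x \right)} = -162 - v$
$\left(A{\left(4,S{\left(\left(-4 - 3\right) \left(-2\right),2 \right)} \right)} - 3\right) \left(-2\right) = \left(\left(-162 - 4\right) - 3\right) \left(-2\right) = \left(-166 - 3\right) \left(-2\right) = \left(-169\right) \left(-2\right) = 338$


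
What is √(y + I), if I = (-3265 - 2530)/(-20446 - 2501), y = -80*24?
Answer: I*√1010871455415/22947 ≈ 43.815*I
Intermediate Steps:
y = -1920
I = 5795/22947 (I = -5795/(-22947) = -5795*(-1/22947) = 5795/22947 ≈ 0.25254)
√(y + I) = √(-1920 + 5795/22947) = √(-44052445/22947) = I*√1010871455415/22947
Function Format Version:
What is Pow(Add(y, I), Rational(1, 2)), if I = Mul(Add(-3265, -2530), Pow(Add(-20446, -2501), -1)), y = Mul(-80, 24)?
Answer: Mul(Rational(1, 22947), I, Pow(1010871455415, Rational(1, 2))) ≈ Mul(43.815, I)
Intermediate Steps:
y = -1920
I = Rational(5795, 22947) (I = Mul(-5795, Pow(-22947, -1)) = Mul(-5795, Rational(-1, 22947)) = Rational(5795, 22947) ≈ 0.25254)
Pow(Add(y, I), Rational(1, 2)) = Pow(Add(-1920, Rational(5795, 22947)), Rational(1, 2)) = Pow(Rational(-44052445, 22947), Rational(1, 2)) = Mul(Rational(1, 22947), I, Pow(1010871455415, Rational(1, 2)))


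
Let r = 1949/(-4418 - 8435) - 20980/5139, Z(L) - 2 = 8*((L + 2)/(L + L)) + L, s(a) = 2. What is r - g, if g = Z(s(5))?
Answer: -1072290655/66051567 ≈ -16.234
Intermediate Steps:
Z(L) = 2 + L + 4*(2 + L)/L (Z(L) = 2 + (8*((L + 2)/(L + L)) + L) = 2 + (8*((2 + L)/((2*L))) + L) = 2 + (8*((2 + L)*(1/(2*L))) + L) = 2 + (8*((2 + L)/(2*L)) + L) = 2 + (4*(2 + L)/L + L) = 2 + (L + 4*(2 + L)/L) = 2 + L + 4*(2 + L)/L)
r = -279671851/66051567 (r = 1949/(-12853) - 20980*1/5139 = 1949*(-1/12853) - 20980/5139 = -1949/12853 - 20980/5139 = -279671851/66051567 ≈ -4.2341)
g = 12 (g = 6 + 2 + 8/2 = 6 + 2 + 8*(1/2) = 6 + 2 + 4 = 12)
r - g = -279671851/66051567 - 1*12 = -279671851/66051567 - 12 = -1072290655/66051567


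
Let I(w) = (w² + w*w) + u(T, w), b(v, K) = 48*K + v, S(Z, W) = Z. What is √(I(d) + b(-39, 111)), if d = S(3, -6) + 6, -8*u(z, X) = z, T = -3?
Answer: √87222/4 ≈ 73.833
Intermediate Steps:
u(z, X) = -z/8
b(v, K) = v + 48*K
d = 9 (d = 3 + 6 = 9)
I(w) = 3/8 + 2*w² (I(w) = (w² + w*w) - ⅛*(-3) = (w² + w²) + 3/8 = 2*w² + 3/8 = 3/8 + 2*w²)
√(I(d) + b(-39, 111)) = √((3/8 + 2*9²) + (-39 + 48*111)) = √((3/8 + 2*81) + (-39 + 5328)) = √((3/8 + 162) + 5289) = √(1299/8 + 5289) = √(43611/8) = √87222/4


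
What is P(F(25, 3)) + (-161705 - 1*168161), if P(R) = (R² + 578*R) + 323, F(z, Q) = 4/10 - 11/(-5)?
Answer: -8200836/25 ≈ -3.2803e+5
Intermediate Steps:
F(z, Q) = 13/5 (F(z, Q) = 4*(⅒) - 11*(-⅕) = ⅖ + 11/5 = 13/5)
P(R) = 323 + R² + 578*R
P(F(25, 3)) + (-161705 - 1*168161) = (323 + (13/5)² + 578*(13/5)) + (-161705 - 1*168161) = (323 + 169/25 + 7514/5) + (-161705 - 168161) = 45814/25 - 329866 = -8200836/25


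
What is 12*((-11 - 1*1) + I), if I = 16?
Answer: 48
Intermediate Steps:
12*((-11 - 1*1) + I) = 12*((-11 - 1*1) + 16) = 12*((-11 - 1) + 16) = 12*(-12 + 16) = 12*4 = 48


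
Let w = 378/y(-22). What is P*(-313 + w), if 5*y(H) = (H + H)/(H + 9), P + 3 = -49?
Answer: -140374/11 ≈ -12761.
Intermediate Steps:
P = -52 (P = -3 - 49 = -52)
y(H) = 2*H/(5*(9 + H)) (y(H) = ((H + H)/(H + 9))/5 = ((2*H)/(9 + H))/5 = (2*H/(9 + H))/5 = 2*H/(5*(9 + H)))
w = 12285/22 (w = 378/(((⅖)*(-22)/(9 - 22))) = 378/(((⅖)*(-22)/(-13))) = 378/(((⅖)*(-22)*(-1/13))) = 378/(44/65) = 378*(65/44) = 12285/22 ≈ 558.41)
P*(-313 + w) = -52*(-313 + 12285/22) = -52*5399/22 = -140374/11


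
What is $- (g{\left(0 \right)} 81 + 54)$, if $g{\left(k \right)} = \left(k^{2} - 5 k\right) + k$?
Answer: $-54$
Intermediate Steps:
$g{\left(k \right)} = k^{2} - 4 k$
$- (g{\left(0 \right)} 81 + 54) = - (0 \left(-4 + 0\right) 81 + 54) = - (0 \left(-4\right) 81 + 54) = - (0 \cdot 81 + 54) = - (0 + 54) = \left(-1\right) 54 = -54$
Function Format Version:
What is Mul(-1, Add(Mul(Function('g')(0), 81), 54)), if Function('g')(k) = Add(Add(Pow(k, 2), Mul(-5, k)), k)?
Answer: -54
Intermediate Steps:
Function('g')(k) = Add(Pow(k, 2), Mul(-4, k))
Mul(-1, Add(Mul(Function('g')(0), 81), 54)) = Mul(-1, Add(Mul(Mul(0, Add(-4, 0)), 81), 54)) = Mul(-1, Add(Mul(Mul(0, -4), 81), 54)) = Mul(-1, Add(Mul(0, 81), 54)) = Mul(-1, Add(0, 54)) = Mul(-1, 54) = -54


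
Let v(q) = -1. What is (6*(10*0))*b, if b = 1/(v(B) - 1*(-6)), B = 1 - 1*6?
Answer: 0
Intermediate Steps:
B = -5 (B = 1 - 6 = -5)
b = ⅕ (b = 1/(-1 - 1*(-6)) = 1/(-1 + 6) = 1/5 = ⅕ ≈ 0.20000)
(6*(10*0))*b = (6*(10*0))*(⅕) = (6*0)*(⅕) = 0*(⅕) = 0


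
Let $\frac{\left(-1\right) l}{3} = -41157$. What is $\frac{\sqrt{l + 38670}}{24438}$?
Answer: $\frac{7 \sqrt{3309}}{24438} \approx 0.016477$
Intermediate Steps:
$l = 123471$ ($l = \left(-3\right) \left(-41157\right) = 123471$)
$\frac{\sqrt{l + 38670}}{24438} = \frac{\sqrt{123471 + 38670}}{24438} = \sqrt{162141} \cdot \frac{1}{24438} = 7 \sqrt{3309} \cdot \frac{1}{24438} = \frac{7 \sqrt{3309}}{24438}$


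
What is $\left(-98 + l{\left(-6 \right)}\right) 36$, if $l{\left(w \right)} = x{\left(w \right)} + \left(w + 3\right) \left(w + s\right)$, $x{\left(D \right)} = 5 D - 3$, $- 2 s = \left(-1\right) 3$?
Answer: $-4230$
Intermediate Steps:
$s = \frac{3}{2}$ ($s = - \frac{\left(-1\right) 3}{2} = \left(- \frac{1}{2}\right) \left(-3\right) = \frac{3}{2} \approx 1.5$)
$x{\left(D \right)} = -3 + 5 D$
$l{\left(w \right)} = -3 + 5 w + \left(3 + w\right) \left(\frac{3}{2} + w\right)$ ($l{\left(w \right)} = \left(-3 + 5 w\right) + \left(w + 3\right) \left(w + \frac{3}{2}\right) = \left(-3 + 5 w\right) + \left(3 + w\right) \left(\frac{3}{2} + w\right) = -3 + 5 w + \left(3 + w\right) \left(\frac{3}{2} + w\right)$)
$\left(-98 + l{\left(-6 \right)}\right) 36 = \left(-98 + \left(\frac{3}{2} + \left(-6\right)^{2} + \frac{19}{2} \left(-6\right)\right)\right) 36 = \left(-98 + \left(\frac{3}{2} + 36 - 57\right)\right) 36 = \left(-98 - \frac{39}{2}\right) 36 = \left(- \frac{235}{2}\right) 36 = -4230$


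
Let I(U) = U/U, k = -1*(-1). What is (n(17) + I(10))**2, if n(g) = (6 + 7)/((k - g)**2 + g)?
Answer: 484/441 ≈ 1.0975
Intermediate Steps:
k = 1
I(U) = 1
n(g) = 13/(g + (1 - g)**2) (n(g) = (6 + 7)/((1 - g)**2 + g) = 13/(g + (1 - g)**2))
(n(17) + I(10))**2 = (13/(17 + (-1 + 17)**2) + 1)**2 = (13/(17 + 16**2) + 1)**2 = (13/(17 + 256) + 1)**2 = (13/273 + 1)**2 = (13*(1/273) + 1)**2 = (1/21 + 1)**2 = (22/21)**2 = 484/441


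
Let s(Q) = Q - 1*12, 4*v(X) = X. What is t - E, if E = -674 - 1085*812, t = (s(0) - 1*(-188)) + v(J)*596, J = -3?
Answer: 881423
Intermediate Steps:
v(X) = X/4
s(Q) = -12 + Q (s(Q) = Q - 12 = -12 + Q)
t = -271 (t = ((-12 + 0) - 1*(-188)) + ((1/4)*(-3))*596 = (-12 + 188) - 3/4*596 = 176 - 447 = -271)
E = -881694 (E = -674 - 881020 = -881694)
t - E = -271 - 1*(-881694) = -271 + 881694 = 881423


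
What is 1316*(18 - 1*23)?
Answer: -6580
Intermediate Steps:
1316*(18 - 1*23) = 1316*(18 - 23) = 1316*(-5) = -6580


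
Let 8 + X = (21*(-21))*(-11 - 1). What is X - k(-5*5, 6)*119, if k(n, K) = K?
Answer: 4570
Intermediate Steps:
X = 5284 (X = -8 + (21*(-21))*(-11 - 1) = -8 - 441*(-12) = -8 + 5292 = 5284)
X - k(-5*5, 6)*119 = 5284 - 6*119 = 5284 - 1*714 = 5284 - 714 = 4570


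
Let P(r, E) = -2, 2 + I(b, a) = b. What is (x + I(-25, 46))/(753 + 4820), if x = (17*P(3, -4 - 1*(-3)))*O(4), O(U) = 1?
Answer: -61/5573 ≈ -0.010946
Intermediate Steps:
I(b, a) = -2 + b
x = -34 (x = (17*(-2))*1 = -34*1 = -34)
(x + I(-25, 46))/(753 + 4820) = (-34 + (-2 - 25))/(753 + 4820) = (-34 - 27)/5573 = -61*1/5573 = -61/5573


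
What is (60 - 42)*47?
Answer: 846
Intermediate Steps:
(60 - 42)*47 = 18*47 = 846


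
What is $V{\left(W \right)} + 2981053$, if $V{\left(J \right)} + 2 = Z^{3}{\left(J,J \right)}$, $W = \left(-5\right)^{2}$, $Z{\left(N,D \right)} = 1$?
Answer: $2981052$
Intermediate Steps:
$W = 25$
$V{\left(J \right)} = -1$ ($V{\left(J \right)} = -2 + 1^{3} = -2 + 1 = -1$)
$V{\left(W \right)} + 2981053 = -1 + 2981053 = 2981052$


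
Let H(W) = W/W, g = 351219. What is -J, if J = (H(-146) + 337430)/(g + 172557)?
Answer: -112477/174592 ≈ -0.64423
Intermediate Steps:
H(W) = 1
J = 112477/174592 (J = (1 + 337430)/(351219 + 172557) = 337431/523776 = 337431*(1/523776) = 112477/174592 ≈ 0.64423)
-J = -1*112477/174592 = -112477/174592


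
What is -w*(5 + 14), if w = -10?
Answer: 190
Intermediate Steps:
-w*(5 + 14) = -(-10)*(5 + 14) = -(-10)*19 = -1*(-190) = 190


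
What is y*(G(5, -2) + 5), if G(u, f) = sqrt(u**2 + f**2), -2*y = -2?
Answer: 5 + sqrt(29) ≈ 10.385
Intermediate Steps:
y = 1 (y = -1/2*(-2) = 1)
G(u, f) = sqrt(f**2 + u**2)
y*(G(5, -2) + 5) = 1*(sqrt((-2)**2 + 5**2) + 5) = 1*(sqrt(4 + 25) + 5) = 1*(sqrt(29) + 5) = 1*(5 + sqrt(29)) = 5 + sqrt(29)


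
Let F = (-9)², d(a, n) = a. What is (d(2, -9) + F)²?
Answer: 6889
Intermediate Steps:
F = 81
(d(2, -9) + F)² = (2 + 81)² = 83² = 6889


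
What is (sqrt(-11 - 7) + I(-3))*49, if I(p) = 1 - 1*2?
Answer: -49 + 147*I*sqrt(2) ≈ -49.0 + 207.89*I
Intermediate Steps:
I(p) = -1 (I(p) = 1 - 2 = -1)
(sqrt(-11 - 7) + I(-3))*49 = (sqrt(-11 - 7) - 1)*49 = (sqrt(-18) - 1)*49 = (3*I*sqrt(2) - 1)*49 = (-1 + 3*I*sqrt(2))*49 = -49 + 147*I*sqrt(2)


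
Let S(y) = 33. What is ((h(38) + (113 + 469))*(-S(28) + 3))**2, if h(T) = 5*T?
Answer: 536385600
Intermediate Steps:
((h(38) + (113 + 469))*(-S(28) + 3))**2 = ((5*38 + (113 + 469))*(-1*33 + 3))**2 = ((190 + 582)*(-33 + 3))**2 = (772*(-30))**2 = (-23160)**2 = 536385600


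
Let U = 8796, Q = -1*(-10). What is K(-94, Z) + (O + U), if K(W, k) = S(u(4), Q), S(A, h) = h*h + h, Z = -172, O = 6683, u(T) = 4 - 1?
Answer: 15589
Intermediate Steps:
u(T) = 3
Q = 10
S(A, h) = h + h² (S(A, h) = h² + h = h + h²)
K(W, k) = 110 (K(W, k) = 10*(1 + 10) = 10*11 = 110)
K(-94, Z) + (O + U) = 110 + (6683 + 8796) = 110 + 15479 = 15589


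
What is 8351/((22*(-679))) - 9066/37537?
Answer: -64128485/80103958 ≈ -0.80057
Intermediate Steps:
8351/((22*(-679))) - 9066/37537 = 8351/(-14938) - 9066*1/37537 = 8351*(-1/14938) - 9066/37537 = -1193/2134 - 9066/37537 = -64128485/80103958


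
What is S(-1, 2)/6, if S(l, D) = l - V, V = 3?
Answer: -2/3 ≈ -0.66667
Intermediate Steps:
S(l, D) = -3 + l (S(l, D) = l - 1*3 = l - 3 = -3 + l)
S(-1, 2)/6 = (-3 - 1)/6 = -4*1/6 = -2/3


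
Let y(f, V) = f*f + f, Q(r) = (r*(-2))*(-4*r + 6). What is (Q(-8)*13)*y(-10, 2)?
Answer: 711360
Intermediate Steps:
Q(r) = -2*r*(6 - 4*r) (Q(r) = (-2*r)*(6 - 4*r) = -2*r*(6 - 4*r))
y(f, V) = f + f² (y(f, V) = f² + f = f + f²)
(Q(-8)*13)*y(-10, 2) = ((4*(-8)*(-3 + 2*(-8)))*13)*(-10*(1 - 10)) = ((4*(-8)*(-3 - 16))*13)*(-10*(-9)) = ((4*(-8)*(-19))*13)*90 = (608*13)*90 = 7904*90 = 711360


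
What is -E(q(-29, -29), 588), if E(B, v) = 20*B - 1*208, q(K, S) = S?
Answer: 788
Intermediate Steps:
E(B, v) = -208 + 20*B (E(B, v) = 20*B - 208 = -208 + 20*B)
-E(q(-29, -29), 588) = -(-208 + 20*(-29)) = -(-208 - 580) = -1*(-788) = 788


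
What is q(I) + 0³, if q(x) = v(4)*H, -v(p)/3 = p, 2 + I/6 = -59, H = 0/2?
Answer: 0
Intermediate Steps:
H = 0 (H = 0*(½) = 0)
I = -366 (I = -12 + 6*(-59) = -12 - 354 = -366)
v(p) = -3*p
q(x) = 0 (q(x) = -3*4*0 = -12*0 = 0)
q(I) + 0³ = 0 + 0³ = 0 + 0 = 0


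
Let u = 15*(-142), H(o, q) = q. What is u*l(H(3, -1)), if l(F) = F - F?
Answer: 0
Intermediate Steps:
u = -2130
l(F) = 0
u*l(H(3, -1)) = -2130*0 = 0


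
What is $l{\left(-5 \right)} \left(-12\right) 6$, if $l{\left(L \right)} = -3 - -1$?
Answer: $144$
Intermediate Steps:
$l{\left(L \right)} = -2$ ($l{\left(L \right)} = -3 + 1 = -2$)
$l{\left(-5 \right)} \left(-12\right) 6 = \left(-2\right) \left(-12\right) 6 = 24 \cdot 6 = 144$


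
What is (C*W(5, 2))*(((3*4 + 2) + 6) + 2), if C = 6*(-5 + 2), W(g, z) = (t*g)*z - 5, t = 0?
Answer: 1980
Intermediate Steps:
W(g, z) = -5 (W(g, z) = (0*g)*z - 5 = 0*z - 5 = 0 - 5 = -5)
C = -18 (C = 6*(-3) = -18)
(C*W(5, 2))*(((3*4 + 2) + 6) + 2) = (-18*(-5))*(((3*4 + 2) + 6) + 2) = 90*(((12 + 2) + 6) + 2) = 90*((14 + 6) + 2) = 90*(20 + 2) = 90*22 = 1980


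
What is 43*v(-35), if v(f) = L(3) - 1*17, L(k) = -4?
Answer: -903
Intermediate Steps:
v(f) = -21 (v(f) = -4 - 1*17 = -4 - 17 = -21)
43*v(-35) = 43*(-21) = -903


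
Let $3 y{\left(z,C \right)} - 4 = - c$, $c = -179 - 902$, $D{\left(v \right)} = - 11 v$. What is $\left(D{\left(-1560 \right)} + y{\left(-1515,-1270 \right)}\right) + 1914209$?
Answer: $\frac{5795192}{3} \approx 1.9317 \cdot 10^{6}$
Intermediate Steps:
$c = -1081$
$y{\left(z,C \right)} = \frac{1085}{3}$ ($y{\left(z,C \right)} = \frac{4}{3} + \frac{\left(-1\right) \left(-1081\right)}{3} = \frac{4}{3} + \frac{1}{3} \cdot 1081 = \frac{4}{3} + \frac{1081}{3} = \frac{1085}{3}$)
$\left(D{\left(-1560 \right)} + y{\left(-1515,-1270 \right)}\right) + 1914209 = \left(\left(-11\right) \left(-1560\right) + \frac{1085}{3}\right) + 1914209 = \left(17160 + \frac{1085}{3}\right) + 1914209 = \frac{52565}{3} + 1914209 = \frac{5795192}{3}$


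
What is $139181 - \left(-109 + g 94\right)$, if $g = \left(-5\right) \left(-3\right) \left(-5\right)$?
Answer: $146340$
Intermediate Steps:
$g = -75$ ($g = 15 \left(-5\right) = -75$)
$139181 - \left(-109 + g 94\right) = 139181 - \left(-109 - 7050\right) = 139181 - -7159 = 139181 + 7159 = 146340$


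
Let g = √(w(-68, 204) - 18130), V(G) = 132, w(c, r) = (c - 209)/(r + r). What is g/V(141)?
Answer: I*√754526334/26928 ≈ 1.0201*I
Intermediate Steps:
w(c, r) = (-209 + c)/(2*r) (w(c, r) = (-209 + c)/((2*r)) = (-209 + c)*(1/(2*r)) = (-209 + c)/(2*r))
g = I*√754526334/204 (g = √((½)*(-209 - 68)/204 - 18130) = √((½)*(1/204)*(-277) - 18130) = √(-277/408 - 18130) = √(-7397317/408) = I*√754526334/204 ≈ 134.65*I)
g/V(141) = (I*√754526334/204)/132 = (I*√754526334/204)*(1/132) = I*√754526334/26928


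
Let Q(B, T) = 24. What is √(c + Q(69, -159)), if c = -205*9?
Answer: I*√1821 ≈ 42.673*I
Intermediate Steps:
c = -1845
√(c + Q(69, -159)) = √(-1845 + 24) = √(-1821) = I*√1821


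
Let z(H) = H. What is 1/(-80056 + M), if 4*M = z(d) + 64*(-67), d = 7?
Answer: -4/324505 ≈ -1.2326e-5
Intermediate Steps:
M = -4281/4 (M = (7 + 64*(-67))/4 = (7 - 4288)/4 = (¼)*(-4281) = -4281/4 ≈ -1070.3)
1/(-80056 + M) = 1/(-80056 - 4281/4) = 1/(-324505/4) = -4/324505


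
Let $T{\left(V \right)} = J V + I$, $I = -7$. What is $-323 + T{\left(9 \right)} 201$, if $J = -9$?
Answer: $-18011$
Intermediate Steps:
$T{\left(V \right)} = -7 - 9 V$ ($T{\left(V \right)} = - 9 V - 7 = -7 - 9 V$)
$-323 + T{\left(9 \right)} 201 = -323 + \left(-7 - 81\right) 201 = -323 - 17688 = -18011$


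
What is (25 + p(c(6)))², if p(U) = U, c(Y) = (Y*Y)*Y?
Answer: 58081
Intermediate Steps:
c(Y) = Y³ (c(Y) = Y²*Y = Y³)
(25 + p(c(6)))² = (25 + 6³)² = (25 + 216)² = 241² = 58081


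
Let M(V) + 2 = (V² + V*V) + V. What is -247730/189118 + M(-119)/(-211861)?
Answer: -28908821124/20033364299 ≈ -1.4430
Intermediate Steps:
M(V) = -2 + V + 2*V² (M(V) = -2 + ((V² + V*V) + V) = -2 + ((V² + V²) + V) = -2 + (2*V² + V) = -2 + (V + 2*V²) = -2 + V + 2*V²)
-247730/189118 + M(-119)/(-211861) = -247730/189118 + (-2 - 119 + 2*(-119)²)/(-211861) = -247730*1/189118 + (-2 - 119 + 2*14161)*(-1/211861) = -123865/94559 + (-2 - 119 + 28322)*(-1/211861) = -123865/94559 + 28201*(-1/211861) = -123865/94559 - 28201/211861 = -28908821124/20033364299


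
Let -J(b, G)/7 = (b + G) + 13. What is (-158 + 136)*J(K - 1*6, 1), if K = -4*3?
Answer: -616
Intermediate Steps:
K = -12
J(b, G) = -91 - 7*G - 7*b (J(b, G) = -7*((b + G) + 13) = -7*((G + b) + 13) = -7*(13 + G + b) = -91 - 7*G - 7*b)
(-158 + 136)*J(K - 1*6, 1) = (-158 + 136)*(-91 - 7*1 - 7*(-12 - 1*6)) = -22*(-91 - 7 - 7*(-12 - 6)) = -22*(-91 - 7 - 7*(-18)) = -22*(-91 - 7 + 126) = -22*28 = -616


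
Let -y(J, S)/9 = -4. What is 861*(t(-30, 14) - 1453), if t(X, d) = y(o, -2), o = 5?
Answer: -1220037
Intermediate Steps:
y(J, S) = 36 (y(J, S) = -9*(-4) = 36)
t(X, d) = 36
861*(t(-30, 14) - 1453) = 861*(36 - 1453) = 861*(-1417) = -1220037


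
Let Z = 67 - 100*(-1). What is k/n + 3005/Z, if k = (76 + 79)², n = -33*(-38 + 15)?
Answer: 6292970/126753 ≈ 49.648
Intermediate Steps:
Z = 167 (Z = 67 + 100 = 167)
n = 759 (n = -33*(-23) = 759)
k = 24025 (k = 155² = 24025)
k/n + 3005/Z = 24025/759 + 3005/167 = 6292970/126753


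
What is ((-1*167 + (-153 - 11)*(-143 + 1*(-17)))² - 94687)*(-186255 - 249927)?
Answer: -296475802520844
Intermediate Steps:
((-1*167 + (-153 - 11)*(-143 + 1*(-17)))² - 94687)*(-186255 - 249927) = ((-167 - 164*(-143 - 17))² - 94687)*(-436182) = ((-167 - 164*(-160))² - 94687)*(-436182) = ((-167 + 26240)² - 94687)*(-436182) = (26073² - 94687)*(-436182) = (679801329 - 94687)*(-436182) = 679706642*(-436182) = -296475802520844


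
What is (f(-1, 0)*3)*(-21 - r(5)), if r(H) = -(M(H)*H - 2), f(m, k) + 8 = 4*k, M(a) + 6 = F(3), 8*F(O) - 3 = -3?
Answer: 1272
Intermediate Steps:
F(O) = 0 (F(O) = 3/8 + (⅛)*(-3) = 3/8 - 3/8 = 0)
M(a) = -6 (M(a) = -6 + 0 = -6)
f(m, k) = -8 + 4*k
r(H) = 2 + 6*H (r(H) = -(-6*H - 2) = -(-2 - 6*H) = 2 + 6*H)
(f(-1, 0)*3)*(-21 - r(5)) = ((-8 + 4*0)*3)*(-21 - (2 + 6*5)) = ((-8 + 0)*3)*(-21 - (2 + 30)) = (-8*3)*(-21 - 1*32) = -24*(-21 - 32) = -24*(-53) = 1272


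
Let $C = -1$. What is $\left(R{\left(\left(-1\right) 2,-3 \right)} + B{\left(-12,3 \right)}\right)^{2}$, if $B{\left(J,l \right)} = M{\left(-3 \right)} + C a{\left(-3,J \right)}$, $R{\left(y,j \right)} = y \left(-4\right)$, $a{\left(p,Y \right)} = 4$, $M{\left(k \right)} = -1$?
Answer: $9$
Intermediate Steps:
$R{\left(y,j \right)} = - 4 y$
$B{\left(J,l \right)} = -5$ ($B{\left(J,l \right)} = -1 - 4 = -5$)
$\left(R{\left(\left(-1\right) 2,-3 \right)} + B{\left(-12,3 \right)}\right)^{2} = \left(- 4 \left(\left(-1\right) 2\right) - 5\right)^{2} = \left(\left(-4\right) \left(-2\right) - 5\right)^{2} = \left(8 - 5\right)^{2} = 3^{2} = 9$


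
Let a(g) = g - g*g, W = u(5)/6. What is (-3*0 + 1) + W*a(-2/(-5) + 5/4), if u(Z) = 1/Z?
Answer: 3857/4000 ≈ 0.96425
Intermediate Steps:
u(Z) = 1/Z
W = 1/30 (W = 1/(5*6) = (⅕)*(⅙) = 1/30 ≈ 0.033333)
a(g) = g - g²
(-3*0 + 1) + W*a(-2/(-5) + 5/4) = (-3*0 + 1) + ((-2/(-5) + 5/4)*(1 - (-2/(-5) + 5/4)))/30 = (0 + 1) + ((-2*(-⅕) + 5*(¼))*(1 - (-2*(-⅕) + 5*(¼))))/30 = 1 + ((⅖ + 5/4)*(1 - (⅖ + 5/4)))/30 = 1 + (33*(1 - 1*33/20)/20)/30 = 1 + (33*(1 - 33/20)/20)/30 = 1 + ((33/20)*(-13/20))/30 = 1 + (1/30)*(-429/400) = 1 - 143/4000 = 3857/4000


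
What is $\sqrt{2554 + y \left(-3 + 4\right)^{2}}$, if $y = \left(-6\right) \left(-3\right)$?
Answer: $2 \sqrt{643} \approx 50.715$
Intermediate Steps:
$y = 18$
$\sqrt{2554 + y \left(-3 + 4\right)^{2}} = \sqrt{2554 + 18 \left(-3 + 4\right)^{2}} = \sqrt{2554 + 18 \cdot 1^{2}} = \sqrt{2554 + 18 \cdot 1} = \sqrt{2554 + 18} = \sqrt{2572} = 2 \sqrt{643}$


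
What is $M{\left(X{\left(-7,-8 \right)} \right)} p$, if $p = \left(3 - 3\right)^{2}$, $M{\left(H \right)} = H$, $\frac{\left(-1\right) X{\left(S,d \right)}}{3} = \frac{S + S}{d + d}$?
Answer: $0$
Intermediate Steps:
$X{\left(S,d \right)} = - \frac{3 S}{d}$ ($X{\left(S,d \right)} = - 3 \frac{S + S}{d + d} = - 3 \frac{2 S}{2 d} = - 3 \cdot 2 S \frac{1}{2 d} = - 3 \frac{S}{d} = - \frac{3 S}{d}$)
$p = 0$ ($p = 0^{2} = 0$)
$M{\left(X{\left(-7,-8 \right)} \right)} p = \left(-3\right) \left(-7\right) \frac{1}{-8} \cdot 0 = \left(-3\right) \left(-7\right) \left(- \frac{1}{8}\right) 0 = \left(- \frac{21}{8}\right) 0 = 0$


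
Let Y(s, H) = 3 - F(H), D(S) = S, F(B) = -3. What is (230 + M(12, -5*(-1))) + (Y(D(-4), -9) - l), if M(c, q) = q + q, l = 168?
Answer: 78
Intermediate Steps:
M(c, q) = 2*q
Y(s, H) = 6 (Y(s, H) = 3 - 1*(-3) = 3 + 3 = 6)
(230 + M(12, -5*(-1))) + (Y(D(-4), -9) - l) = (230 + 2*(-5*(-1))) + (6 - 1*168) = (230 + 2*5) + (6 - 168) = (230 + 10) - 162 = 240 - 162 = 78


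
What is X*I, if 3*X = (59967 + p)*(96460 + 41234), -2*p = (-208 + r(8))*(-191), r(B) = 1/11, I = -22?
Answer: -40503011386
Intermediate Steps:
r(B) = 1/11
p = -436817/22 (p = -(-208 + 1/11)*(-191)/2 = -(-2287)*(-191)/22 = -½*436817/11 = -436817/22 ≈ -19855.)
X = 20251505693/11 (X = ((59967 - 436817/22)*(96460 + 41234))/3 = ((882457/22)*137694)/3 = (⅓)*(60754517079/11) = 20251505693/11 ≈ 1.8410e+9)
X*I = (20251505693/11)*(-22) = -40503011386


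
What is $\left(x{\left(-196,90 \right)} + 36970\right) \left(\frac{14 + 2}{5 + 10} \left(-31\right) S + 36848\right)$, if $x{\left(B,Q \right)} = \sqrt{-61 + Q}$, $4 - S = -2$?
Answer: $1354935712 + \frac{183248 \sqrt{29}}{5} \approx 1.3551 \cdot 10^{9}$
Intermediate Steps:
$S = 6$ ($S = 4 - -2 = 4 + 2 = 6$)
$\left(x{\left(-196,90 \right)} + 36970\right) \left(\frac{14 + 2}{5 + 10} \left(-31\right) S + 36848\right) = \left(\sqrt{-61 + 90} + 36970\right) \left(\frac{14 + 2}{5 + 10} \left(-31\right) 6 + 36848\right) = \left(\sqrt{29} + 36970\right) \left(\frac{16}{15} \left(-31\right) 6 + 36848\right) = \left(36970 + \sqrt{29}\right) \left(16 \cdot \frac{1}{15} \left(-31\right) 6 + 36848\right) = \left(36970 + \sqrt{29}\right) \left(\frac{16}{15} \left(-31\right) 6 + 36848\right) = \left(36970 + \sqrt{29}\right) \left(\left(- \frac{496}{15}\right) 6 + 36848\right) = \left(36970 + \sqrt{29}\right) \left(- \frac{992}{5} + 36848\right) = \left(36970 + \sqrt{29}\right) \frac{183248}{5} = 1354935712 + \frac{183248 \sqrt{29}}{5}$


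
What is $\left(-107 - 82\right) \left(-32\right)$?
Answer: $6048$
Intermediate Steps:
$\left(-107 - 82\right) \left(-32\right) = \left(-189\right) \left(-32\right) = 6048$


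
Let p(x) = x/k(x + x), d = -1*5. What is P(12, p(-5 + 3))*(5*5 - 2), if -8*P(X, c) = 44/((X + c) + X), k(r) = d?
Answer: -1265/244 ≈ -5.1844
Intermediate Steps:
d = -5
k(r) = -5
p(x) = -x/5 (p(x) = x/(-5) = x*(-⅕) = -x/5)
P(X, c) = -11/(2*(c + 2*X)) (P(X, c) = -11/(2*((X + c) + X)) = -11/(2*(c + 2*X)))
P(12, p(-5 + 3))*(5*5 - 2) = (-11/(2*(-(-5 + 3)/5) + 4*12))*(5*5 - 2) = (-11/(2*(-⅕*(-2)) + 48))*(25 - 2) = -11/(2*(⅖) + 48)*23 = -11/(⅘ + 48)*23 = -11/244/5*23 = -11*5/244*23 = -55/244*23 = -1265/244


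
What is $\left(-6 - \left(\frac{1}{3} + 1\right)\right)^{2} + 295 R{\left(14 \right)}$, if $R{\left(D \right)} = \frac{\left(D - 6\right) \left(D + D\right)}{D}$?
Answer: $\frac{42964}{9} \approx 4773.8$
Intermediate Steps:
$R{\left(D \right)} = -12 + 2 D$ ($R{\left(D \right)} = \frac{\left(-6 + D\right) 2 D}{D} = \frac{2 D \left(-6 + D\right)}{D} = -12 + 2 D$)
$\left(-6 - \left(\frac{1}{3} + 1\right)\right)^{2} + 295 R{\left(14 \right)} = \left(-6 - \left(\frac{1}{3} + 1\right)\right)^{2} + 295 \left(-12 + 2 \cdot 14\right) = \left(-6 - \frac{4}{3}\right)^{2} + 295 \left(-12 + 28\right) = \left(-6 - \frac{4}{3}\right)^{2} + 295 \cdot 16 = \left(-6 - \frac{4}{3}\right)^{2} + 4720 = \left(- \frac{22}{3}\right)^{2} + 4720 = \frac{484}{9} + 4720 = \frac{42964}{9}$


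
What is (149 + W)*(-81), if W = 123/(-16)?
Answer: -183141/16 ≈ -11446.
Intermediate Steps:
W = -123/16 (W = 123*(-1/16) = -123/16 ≈ -7.6875)
(149 + W)*(-81) = (149 - 123/16)*(-81) = (2261/16)*(-81) = -183141/16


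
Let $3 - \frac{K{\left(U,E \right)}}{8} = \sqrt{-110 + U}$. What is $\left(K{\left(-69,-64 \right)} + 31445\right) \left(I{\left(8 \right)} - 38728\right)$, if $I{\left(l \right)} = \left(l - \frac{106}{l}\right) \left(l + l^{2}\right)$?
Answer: $-1230626714 + 312848 i \sqrt{179} \approx -1.2306 \cdot 10^{9} + 4.1856 \cdot 10^{6} i$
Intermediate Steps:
$K{\left(U,E \right)} = 24 - 8 \sqrt{-110 + U}$
$I{\left(l \right)} = \left(l + l^{2}\right) \left(l - \frac{106}{l}\right)$
$\left(K{\left(-69,-64 \right)} + 31445\right) \left(I{\left(8 \right)} - 38728\right) = \left(\left(24 - 8 \sqrt{-110 - 69}\right) + 31445\right) \left(\left(-106 + 8^{2} + 8^{3} - 848\right) - 38728\right) = \left(\left(24 - 8 \sqrt{-179}\right) + 31445\right) \left(\left(-106 + 64 + 512 - 848\right) - 38728\right) = \left(\left(24 - 8 i \sqrt{179}\right) + 31445\right) \left(-378 - 38728\right) = \left(\left(24 - 8 i \sqrt{179}\right) + 31445\right) \left(-39106\right) = \left(31469 - 8 i \sqrt{179}\right) \left(-39106\right) = -1230626714 + 312848 i \sqrt{179}$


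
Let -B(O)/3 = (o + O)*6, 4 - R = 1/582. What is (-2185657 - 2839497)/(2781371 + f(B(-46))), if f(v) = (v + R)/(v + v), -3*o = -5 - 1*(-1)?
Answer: -4702820521824/2602963208831 ≈ -1.8067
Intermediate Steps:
o = 4/3 (o = -(-5 - 1*(-1))/3 = -(-5 + 1)/3 = -1/3*(-4) = 4/3 ≈ 1.3333)
R = 2327/582 (R = 4 - 1/582 = 2327/582 ≈ 3.9983)
B(O) = -24 - 18*O (B(O) = -3*(4/3 + O)*6 = -3*(8 + 6*O) = -24 - 18*O)
f(v) = (2327/582 + v)/(2*v) (f(v) = (v + 2327/582)/(v + v) = (2327/582 + v)/((2*v)) = (2327/582 + v)*(1/(2*v)) = (2327/582 + v)/(2*v))
(-2185657 - 2839497)/(2781371 + f(B(-46))) = (-2185657 - 2839497)/(2781371 + (2327 + 582*(-24 - 18*(-46)))/(1164*(-24 - 18*(-46)))) = -5025154/(2781371 + (2327 + 582*(-24 + 828))/(1164*(-24 + 828))) = -5025154/(2781371 + (1/1164)*(2327 + 582*804)/804) = -5025154/(2781371 + (1/1164)*(1/804)*(2327 + 467928)) = -5025154/(2781371 + (1/1164)*(1/804)*470255) = -5025154/(2781371 + 470255/935856) = -5025154/2602963208831/935856 = -5025154*935856/2602963208831 = -4702820521824/2602963208831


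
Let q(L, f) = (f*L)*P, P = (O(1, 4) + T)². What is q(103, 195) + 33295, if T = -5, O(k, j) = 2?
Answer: 214060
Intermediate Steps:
P = 9 (P = (2 - 5)² = (-3)² = 9)
q(L, f) = 9*L*f (q(L, f) = (f*L)*9 = (L*f)*9 = 9*L*f)
q(103, 195) + 33295 = 9*103*195 + 33295 = 180765 + 33295 = 214060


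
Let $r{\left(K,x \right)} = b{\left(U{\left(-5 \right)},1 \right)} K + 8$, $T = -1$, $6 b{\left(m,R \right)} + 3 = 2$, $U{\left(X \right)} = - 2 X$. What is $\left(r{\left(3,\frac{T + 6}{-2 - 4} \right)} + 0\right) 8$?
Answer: $60$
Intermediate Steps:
$b{\left(m,R \right)} = - \frac{1}{6}$ ($b{\left(m,R \right)} = - \frac{1}{2} + \frac{1}{6} \cdot 2 = - \frac{1}{2} + \frac{1}{3} = - \frac{1}{6}$)
$r{\left(K,x \right)} = 8 - \frac{K}{6}$ ($r{\left(K,x \right)} = - \frac{K}{6} + 8 = 8 - \frac{K}{6}$)
$\left(r{\left(3,\frac{T + 6}{-2 - 4} \right)} + 0\right) 8 = \left(\left(8 - \frac{1}{2}\right) + 0\right) 8 = \left(\frac{15}{2} + 0\right) 8 = \frac{15}{2} \cdot 8 = 60$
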